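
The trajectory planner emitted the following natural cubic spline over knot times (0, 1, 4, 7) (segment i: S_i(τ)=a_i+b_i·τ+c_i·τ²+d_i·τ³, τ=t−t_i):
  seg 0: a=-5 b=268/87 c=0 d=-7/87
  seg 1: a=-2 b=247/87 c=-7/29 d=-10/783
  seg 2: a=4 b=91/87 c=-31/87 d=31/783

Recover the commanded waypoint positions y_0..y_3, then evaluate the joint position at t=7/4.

y_0=-5 y_1=-2 y_2=4 y_3=5
S(7/4) = -11/928

y_0 = S_0(0) = a_0 = -5
y_1 = S_1(0) = a_1 = -2
y_2 = S_2(0) = a_2 = 4
y_3 = S_2(3) = 5
t_q=7/4 is in segment 1 (τ=3/4); S_1(τ)=-11/928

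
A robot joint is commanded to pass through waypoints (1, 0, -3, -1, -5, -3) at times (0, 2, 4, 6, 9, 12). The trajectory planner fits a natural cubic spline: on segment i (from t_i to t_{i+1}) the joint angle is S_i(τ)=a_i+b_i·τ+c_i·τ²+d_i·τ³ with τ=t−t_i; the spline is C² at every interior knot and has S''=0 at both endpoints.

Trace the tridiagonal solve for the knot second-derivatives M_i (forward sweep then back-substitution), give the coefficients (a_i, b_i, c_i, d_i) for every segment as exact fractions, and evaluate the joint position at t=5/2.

  seg 0: a=1 b=-19/1569 c=0 d=-1531/12552
  seg 1: a=0 b=-4631/3138 c=-1531/2092 d=4517/12552
  seg 2: a=-3 b=-133/1569 c=1493/1046 d=-2777/6276
  seg 3: a=-1 b=494/1569 c=-642/523 d=1064/4707
  seg 4: a=-5 b=-1486/1569 c=422/523 d=-422/4707
S(5/2) = -29317/33472

Δ: Δ0=-1/2, Δ1=-3/2, Δ2=1, Δ3=-4/3, Δ4=2/3
row 1: diag=8, rhs=-6; c'=1/4, d'=-3/4
row 2: denom=8−2·1/4=15/2; d'=(15−2·-3/4)/(15/2)=11/5
row 3: denom=10−2·4/15=142/15; d'=(-14−2·11/5)/(142/15)=-138/71
row 4: denom=12−3·45/142=1569/142; d'=(12−3·-138/71)/(1569/142)=844/523
back: M4=844/523
back: M3=-138/71−45/142·844/523=-1284/523
back: M2=11/5−4/15·-1284/523=1493/523
back: M1=-3/4−1/4·1493/523=-1531/1046
M: M0=0, M1=-1531/1046, M2=1493/523, M3=-1284/523, M4=844/523, M5=0
seg 0: a=1, c=M0/2=0, d=(M1−M0)/(6·2)=-1531/12552, b=Δ0−h0·(2M0+M1)/6=-19/1569
seg 1: a=0, c=M1/2=-1531/2092, d=(M2−M1)/(6·2)=4517/12552, b=Δ1−h1·(2M1+M2)/6=-4631/3138
seg 2: a=-3, c=M2/2=1493/1046, d=(M3−M2)/(6·2)=-2777/6276, b=Δ2−h2·(2M2+M3)/6=-133/1569
seg 3: a=-1, c=M3/2=-642/523, d=(M4−M3)/(6·3)=1064/4707, b=Δ3−h3·(2M3+M4)/6=494/1569
seg 4: a=-5, c=M4/2=422/523, d=(M5−M4)/(6·3)=-422/4707, b=Δ4−h4·(2M4+M5)/6=-1486/1569
t_q=5/2 → seg 1, τ=1/2; S=0+-4631/3138·τ+-1531/2092·τ²+4517/12552·τ³=-29317/33472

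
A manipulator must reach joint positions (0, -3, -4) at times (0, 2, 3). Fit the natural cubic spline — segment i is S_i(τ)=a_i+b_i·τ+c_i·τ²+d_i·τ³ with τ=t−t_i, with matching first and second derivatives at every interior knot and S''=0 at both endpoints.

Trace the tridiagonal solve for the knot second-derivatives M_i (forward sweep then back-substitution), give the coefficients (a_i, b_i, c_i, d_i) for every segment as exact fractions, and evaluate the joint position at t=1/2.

Δ: Δ0=-3/2, Δ1=-1
row 1: diag=6, rhs=3; c'=1/6, d'=1/2
back: M1=1/2
M: M0=0, M1=1/2, M2=0
seg 0: a=0, c=M0/2=0, d=(M1−M0)/(6·2)=1/24, b=Δ0−h0·(2M0+M1)/6=-5/3
seg 1: a=-3, c=M1/2=1/4, d=(M2−M1)/(6·1)=-1/12, b=Δ1−h1·(2M1+M2)/6=-7/6
t_q=1/2 → seg 0, τ=1/2; S=0+-5/3·τ+0·τ²+1/24·τ³=-53/64

  seg 0: a=0 b=-5/3 c=0 d=1/24
  seg 1: a=-3 b=-7/6 c=1/4 d=-1/12
S(1/2) = -53/64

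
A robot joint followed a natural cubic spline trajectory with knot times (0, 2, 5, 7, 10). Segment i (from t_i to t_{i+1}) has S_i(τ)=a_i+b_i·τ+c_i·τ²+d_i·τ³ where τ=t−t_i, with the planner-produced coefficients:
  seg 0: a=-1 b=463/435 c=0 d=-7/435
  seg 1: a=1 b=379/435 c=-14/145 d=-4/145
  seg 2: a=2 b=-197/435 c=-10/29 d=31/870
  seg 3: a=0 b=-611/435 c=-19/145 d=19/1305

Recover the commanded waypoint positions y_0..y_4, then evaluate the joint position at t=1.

y_0 = S_0(0) = a_0 = -1
y_1 = S_1(0) = a_1 = 1
y_2 = S_2(0) = a_2 = 2
y_3 = S_3(0) = a_3 = 0
y_4 = S_3(3) = -5
t_q=1 is in segment 0 (τ=1); S_0(τ)=7/145

y_0=-1 y_1=1 y_2=2 y_3=0 y_4=-5
S(1) = 7/145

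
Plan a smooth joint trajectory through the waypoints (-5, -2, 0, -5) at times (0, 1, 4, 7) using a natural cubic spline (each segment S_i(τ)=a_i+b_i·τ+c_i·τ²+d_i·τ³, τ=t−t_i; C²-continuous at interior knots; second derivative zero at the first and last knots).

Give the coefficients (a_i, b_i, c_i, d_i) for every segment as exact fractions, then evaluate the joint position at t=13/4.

Δ: Δ0=3, Δ1=2/3, Δ2=-5/3
row 1: diag=8, rhs=-14; c'=3/8, d'=-7/4
row 2: denom=12−3·3/8=87/8; d'=(-14−3·-7/4)/(87/8)=-70/87
back: M2=-70/87
back: M1=-7/4−3/8·-70/87=-42/29
M: M0=0, M1=-42/29, M2=-70/87, M3=0
seg 0: a=-5, c=M0/2=0, d=(M1−M0)/(6·1)=-7/29, b=Δ0−h0·(2M0+M1)/6=94/29
seg 1: a=-2, c=M1/2=-21/29, d=(M2−M1)/(6·3)=28/783, b=Δ1−h1·(2M1+M2)/6=73/29
seg 2: a=0, c=M2/2=-35/87, d=(M3−M2)/(6·3)=35/783, b=Δ2−h2·(2M2+M3)/6=-25/29
t_q=13/4 → seg 1, τ=9/4; S=-2+73/29·τ+-21/29·τ²+28/783·τ³=47/116

  seg 0: a=-5 b=94/29 c=0 d=-7/29
  seg 1: a=-2 b=73/29 c=-21/29 d=28/783
  seg 2: a=0 b=-25/29 c=-35/87 d=35/783
S(13/4) = 47/116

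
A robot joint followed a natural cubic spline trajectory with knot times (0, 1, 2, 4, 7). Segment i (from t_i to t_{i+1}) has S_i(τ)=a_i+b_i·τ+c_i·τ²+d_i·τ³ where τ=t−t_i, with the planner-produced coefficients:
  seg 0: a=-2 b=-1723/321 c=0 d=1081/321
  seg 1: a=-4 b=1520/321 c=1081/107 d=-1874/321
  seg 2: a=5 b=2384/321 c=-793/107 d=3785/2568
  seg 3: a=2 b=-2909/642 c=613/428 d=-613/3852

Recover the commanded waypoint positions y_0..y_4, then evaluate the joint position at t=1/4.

y_0 = S_0(0) = a_0 = -2
y_1 = S_1(0) = a_1 = -4
y_2 = S_2(0) = a_2 = 5
y_3 = S_3(0) = a_3 = 2
y_4 = S_3(3) = -3
t_q=1/4 is in segment 0 (τ=1/4); S_0(τ)=-22525/6848

y_0=-2 y_1=-4 y_2=5 y_3=2 y_4=-3
S(1/4) = -22525/6848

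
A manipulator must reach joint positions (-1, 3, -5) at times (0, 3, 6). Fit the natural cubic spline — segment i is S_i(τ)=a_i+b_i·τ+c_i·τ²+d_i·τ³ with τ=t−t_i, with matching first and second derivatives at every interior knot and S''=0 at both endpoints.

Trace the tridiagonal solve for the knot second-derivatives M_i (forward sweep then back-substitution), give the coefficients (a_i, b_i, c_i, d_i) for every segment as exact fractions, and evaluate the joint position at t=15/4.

  seg 0: a=-1 b=7/3 c=0 d=-1/9
  seg 1: a=3 b=-2/3 c=-1 d=1/9
S(15/4) = 127/64

Δ: Δ0=4/3, Δ1=-8/3
row 1: diag=12, rhs=-24; c'=1/4, d'=-2
back: M1=-2
M: M0=0, M1=-2, M2=0
seg 0: a=-1, c=M0/2=0, d=(M1−M0)/(6·3)=-1/9, b=Δ0−h0·(2M0+M1)/6=7/3
seg 1: a=3, c=M1/2=-1, d=(M2−M1)/(6·3)=1/9, b=Δ1−h1·(2M1+M2)/6=-2/3
t_q=15/4 → seg 1, τ=3/4; S=3+-2/3·τ+-1·τ²+1/9·τ³=127/64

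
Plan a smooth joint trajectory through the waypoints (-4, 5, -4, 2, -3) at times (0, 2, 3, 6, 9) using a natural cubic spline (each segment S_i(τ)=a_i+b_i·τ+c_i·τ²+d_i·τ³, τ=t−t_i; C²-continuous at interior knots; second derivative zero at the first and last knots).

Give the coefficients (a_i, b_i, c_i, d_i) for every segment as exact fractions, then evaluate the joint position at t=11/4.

Δ: Δ0=9/2, Δ1=-9, Δ2=2, Δ3=-5/3
row 1: diag=6, rhs=-81; c'=1/6, d'=-27/2
row 2: denom=8−1·1/6=47/6; d'=(66−1·-27/2)/(47/6)=477/47
row 3: denom=12−3·18/47=510/47; d'=(-22−3·477/47)/(510/47)=-29/6
back: M3=-29/6
back: M2=477/47−18/47·-29/6=12
back: M1=-27/2−1/6·12=-31/2
M: M0=0, M1=-31/2, M2=12, M3=-29/6, M4=0
seg 0: a=-4, c=M0/2=0, d=(M1−M0)/(6·2)=-31/24, b=Δ0−h0·(2M0+M1)/6=29/3
seg 1: a=5, c=M1/2=-31/4, d=(M2−M1)/(6·1)=55/12, b=Δ1−h1·(2M1+M2)/6=-35/6
seg 2: a=-4, c=M2/2=6, d=(M3−M2)/(6·3)=-101/108, b=Δ2−h2·(2M2+M3)/6=-91/12
seg 3: a=2, c=M3/2=-29/12, d=(M4−M3)/(6·3)=29/108, b=Δ3−h3·(2M3+M4)/6=19/6
t_q=11/4 → seg 1, τ=3/4; S=5+-35/6·τ+-31/4·τ²+55/12·τ³=-461/256

  seg 0: a=-4 b=29/3 c=0 d=-31/24
  seg 1: a=5 b=-35/6 c=-31/4 d=55/12
  seg 2: a=-4 b=-91/12 c=6 d=-101/108
  seg 3: a=2 b=19/6 c=-29/12 d=29/108
S(11/4) = -461/256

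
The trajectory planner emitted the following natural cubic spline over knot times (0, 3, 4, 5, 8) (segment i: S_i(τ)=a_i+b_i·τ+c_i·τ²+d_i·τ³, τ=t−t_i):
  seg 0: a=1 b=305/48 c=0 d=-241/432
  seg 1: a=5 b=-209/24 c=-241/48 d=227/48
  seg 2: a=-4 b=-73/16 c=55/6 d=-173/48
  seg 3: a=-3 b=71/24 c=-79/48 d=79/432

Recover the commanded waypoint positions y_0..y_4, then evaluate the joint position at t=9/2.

y_0 = S_0(0) = a_0 = 1
y_1 = S_1(0) = a_1 = 5
y_2 = S_2(0) = a_2 = -4
y_3 = S_3(0) = a_3 = -3
y_4 = S_3(3) = -4
t_q=9/2 is in segment 2 (τ=1/2); S_2(τ)=-1705/384

y_0=1 y_1=5 y_2=-4 y_3=-3 y_4=-4
S(9/2) = -1705/384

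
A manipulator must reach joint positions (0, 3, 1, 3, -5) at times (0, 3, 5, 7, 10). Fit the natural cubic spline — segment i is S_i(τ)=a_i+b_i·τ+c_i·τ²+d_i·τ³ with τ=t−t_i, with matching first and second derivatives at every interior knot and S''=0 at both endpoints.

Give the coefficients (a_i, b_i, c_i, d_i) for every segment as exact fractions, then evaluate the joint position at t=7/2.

  seg 0: a=0 b=67/36 c=0 d=-31/324
  seg 1: a=3 b=-13/18 c=-31/36 d=13/36
  seg 2: a=1 b=1/6 c=47/36 d=-4/9
  seg 3: a=3 b=1/18 c=-49/36 d=49/324
S(7/2) = 79/32

Δ: Δ0=1, Δ1=-1, Δ2=1, Δ3=-8/3
row 1: diag=10, rhs=-12; c'=1/5, d'=-6/5
row 2: denom=8−2·1/5=38/5; d'=(12−2·-6/5)/(38/5)=36/19
row 3: denom=10−2·5/19=180/19; d'=(-22−2·36/19)/(180/19)=-49/18
back: M3=-49/18
back: M2=36/19−5/19·-49/18=47/18
back: M1=-6/5−1/5·47/18=-31/18
M: M0=0, M1=-31/18, M2=47/18, M3=-49/18, M4=0
seg 0: a=0, c=M0/2=0, d=(M1−M0)/(6·3)=-31/324, b=Δ0−h0·(2M0+M1)/6=67/36
seg 1: a=3, c=M1/2=-31/36, d=(M2−M1)/(6·2)=13/36, b=Δ1−h1·(2M1+M2)/6=-13/18
seg 2: a=1, c=M2/2=47/36, d=(M3−M2)/(6·2)=-4/9, b=Δ2−h2·(2M2+M3)/6=1/6
seg 3: a=3, c=M3/2=-49/36, d=(M4−M3)/(6·3)=49/324, b=Δ3−h3·(2M3+M4)/6=1/18
t_q=7/2 → seg 1, τ=1/2; S=3+-13/18·τ+-31/36·τ²+13/36·τ³=79/32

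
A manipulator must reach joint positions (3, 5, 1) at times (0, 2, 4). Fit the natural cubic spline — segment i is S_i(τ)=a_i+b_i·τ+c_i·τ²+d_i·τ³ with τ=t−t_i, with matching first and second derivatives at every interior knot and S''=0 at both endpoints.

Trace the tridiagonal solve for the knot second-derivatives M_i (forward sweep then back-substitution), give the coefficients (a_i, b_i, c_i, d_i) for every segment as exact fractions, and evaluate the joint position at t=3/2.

Δ: Δ0=1, Δ1=-2
row 1: diag=8, rhs=-18; c'=1/4, d'=-9/4
back: M1=-9/4
M: M0=0, M1=-9/4, M2=0
seg 0: a=3, c=M0/2=0, d=(M1−M0)/(6·2)=-3/16, b=Δ0−h0·(2M0+M1)/6=7/4
seg 1: a=5, c=M1/2=-9/8, d=(M2−M1)/(6·2)=3/16, b=Δ1−h1·(2M1+M2)/6=-1/2
t_q=3/2 → seg 0, τ=3/2; S=3+7/4·τ+0·τ²+-3/16·τ³=639/128

  seg 0: a=3 b=7/4 c=0 d=-3/16
  seg 1: a=5 b=-1/2 c=-9/8 d=3/16
S(3/2) = 639/128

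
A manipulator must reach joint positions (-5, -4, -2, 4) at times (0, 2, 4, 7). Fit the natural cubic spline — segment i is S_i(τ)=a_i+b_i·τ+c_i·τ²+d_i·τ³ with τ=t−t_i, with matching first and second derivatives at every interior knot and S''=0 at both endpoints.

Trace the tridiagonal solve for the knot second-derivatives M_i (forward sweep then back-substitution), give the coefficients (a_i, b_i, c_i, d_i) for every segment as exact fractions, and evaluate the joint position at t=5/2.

Δ: Δ0=1/2, Δ1=1, Δ2=2
row 1: diag=8, rhs=3; c'=1/4, d'=3/8
row 2: denom=10−2·1/4=19/2; d'=(6−2·3/8)/(19/2)=21/38
back: M2=21/38
back: M1=3/8−1/4·21/38=9/38
M: M0=0, M1=9/38, M2=21/38, M3=0
seg 0: a=-5, c=M0/2=0, d=(M1−M0)/(6·2)=3/152, b=Δ0−h0·(2M0+M1)/6=8/19
seg 1: a=-4, c=M1/2=9/76, d=(M2−M1)/(6·2)=1/38, b=Δ1−h1·(2M1+M2)/6=25/38
seg 2: a=-2, c=M2/2=21/76, d=(M3−M2)/(6·3)=-7/228, b=Δ2−h2·(2M2+M3)/6=55/38
t_q=5/2 → seg 1, τ=1/2; S=-4+25/38·τ+9/76·τ²+1/38·τ³=-553/152

  seg 0: a=-5 b=8/19 c=0 d=3/152
  seg 1: a=-4 b=25/38 c=9/76 d=1/38
  seg 2: a=-2 b=55/38 c=21/76 d=-7/228
S(5/2) = -553/152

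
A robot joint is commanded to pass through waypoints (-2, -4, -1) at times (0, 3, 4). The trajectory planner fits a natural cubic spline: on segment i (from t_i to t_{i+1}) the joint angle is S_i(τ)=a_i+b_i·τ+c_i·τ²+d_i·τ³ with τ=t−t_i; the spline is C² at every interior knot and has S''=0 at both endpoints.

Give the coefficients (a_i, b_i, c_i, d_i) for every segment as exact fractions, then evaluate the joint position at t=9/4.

Δ: Δ0=-2/3, Δ1=3
row 1: diag=8, rhs=22; c'=1/8, d'=11/4
back: M1=11/4
M: M0=0, M1=11/4, M2=0
seg 0: a=-2, c=M0/2=0, d=(M1−M0)/(6·3)=11/72, b=Δ0−h0·(2M0+M1)/6=-49/24
seg 1: a=-4, c=M1/2=11/8, d=(M2−M1)/(6·1)=-11/24, b=Δ1−h1·(2M1+M2)/6=25/12
t_q=9/4 → seg 0, τ=9/4; S=-2+-49/24·τ+0·τ²+11/72·τ³=-2485/512

  seg 0: a=-2 b=-49/24 c=0 d=11/72
  seg 1: a=-4 b=25/12 c=11/8 d=-11/24
S(9/4) = -2485/512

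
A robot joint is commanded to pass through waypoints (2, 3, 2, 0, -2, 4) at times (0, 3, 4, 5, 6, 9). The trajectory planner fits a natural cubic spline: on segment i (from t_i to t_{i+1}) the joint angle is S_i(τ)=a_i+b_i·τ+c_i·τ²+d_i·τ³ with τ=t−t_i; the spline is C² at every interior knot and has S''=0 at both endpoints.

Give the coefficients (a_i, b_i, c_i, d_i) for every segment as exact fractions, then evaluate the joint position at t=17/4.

Δ: Δ0=1/3, Δ1=-1, Δ2=-2, Δ3=-2, Δ4=2
row 1: diag=8, rhs=-8; c'=1/8, d'=-1
row 2: denom=4−1·1/8=31/8; d'=(-6−1·-1)/(31/8)=-40/31
row 3: denom=4−1·8/31=116/31; d'=(0−1·-40/31)/(116/31)=10/29
row 4: denom=8−1·31/116=897/116; d'=(24−1·10/29)/(897/116)=2744/897
back: M4=2744/897
back: M3=10/29−31/116·2744/897=-424/897
back: M2=-40/31−8/31·-424/897=-1048/897
back: M1=-1−1/8·-1048/897=-766/897
M: M0=0, M1=-766/897, M2=-1048/897, M3=-424/897, M4=2744/897, M5=0
seg 0: a=2, c=M0/2=0, d=(M1−M0)/(6·3)=-383/8073, b=Δ0−h0·(2M0+M1)/6=682/897
seg 1: a=3, c=M1/2=-383/897, d=(M2−M1)/(6·1)=-47/897, b=Δ1−h1·(2M1+M2)/6=-467/897
seg 2: a=2, c=M2/2=-524/897, d=(M3−M2)/(6·1)=8/69, b=Δ2−h2·(2M2+M3)/6=-458/299
seg 3: a=0, c=M3/2=-212/897, d=(M4−M3)/(6·1)=176/299, b=Δ3−h3·(2M3+M4)/6=-2110/897
seg 4: a=-2, c=M4/2=1372/897, d=(M5−M4)/(6·3)=-1372/8073, b=Δ4−h4·(2M4+M5)/6=-950/897
t_q=17/4 → seg 2, τ=1/4; S=2+-458/299·τ+-524/897·τ²+8/69·τ³=3785/2392

  seg 0: a=2 b=682/897 c=0 d=-383/8073
  seg 1: a=3 b=-467/897 c=-383/897 d=-47/897
  seg 2: a=2 b=-458/299 c=-524/897 d=8/69
  seg 3: a=0 b=-2110/897 c=-212/897 d=176/299
  seg 4: a=-2 b=-950/897 c=1372/897 d=-1372/8073
S(17/4) = 3785/2392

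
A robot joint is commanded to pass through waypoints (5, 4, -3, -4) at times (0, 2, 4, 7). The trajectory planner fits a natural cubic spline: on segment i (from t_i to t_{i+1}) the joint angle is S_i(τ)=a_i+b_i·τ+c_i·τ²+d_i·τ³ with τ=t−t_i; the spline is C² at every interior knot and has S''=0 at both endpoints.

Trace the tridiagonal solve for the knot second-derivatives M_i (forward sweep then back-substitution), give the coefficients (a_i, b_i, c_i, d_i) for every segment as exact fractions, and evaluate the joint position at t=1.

Δ: Δ0=-1/2, Δ1=-7/2, Δ2=-1/3
row 1: diag=8, rhs=-18; c'=1/4, d'=-9/4
row 2: denom=10−2·1/4=19/2; d'=(19−2·-9/4)/(19/2)=47/19
back: M2=47/19
back: M1=-9/4−1/4·47/19=-109/38
M: M0=0, M1=-109/38, M2=47/19, M3=0
seg 0: a=5, c=M0/2=0, d=(M1−M0)/(6·2)=-109/456, b=Δ0−h0·(2M0+M1)/6=26/57
seg 1: a=4, c=M1/2=-109/76, d=(M2−M1)/(6·2)=203/456, b=Δ1−h1·(2M1+M2)/6=-275/114
seg 2: a=-3, c=M2/2=47/38, d=(M3−M2)/(6·3)=-47/342, b=Δ2−h2·(2M2+M3)/6=-160/57
t_q=1 → seg 0, τ=1; S=5+26/57·τ+0·τ²+-109/456·τ³=793/152

  seg 0: a=5 b=26/57 c=0 d=-109/456
  seg 1: a=4 b=-275/114 c=-109/76 d=203/456
  seg 2: a=-3 b=-160/57 c=47/38 d=-47/342
S(1) = 793/152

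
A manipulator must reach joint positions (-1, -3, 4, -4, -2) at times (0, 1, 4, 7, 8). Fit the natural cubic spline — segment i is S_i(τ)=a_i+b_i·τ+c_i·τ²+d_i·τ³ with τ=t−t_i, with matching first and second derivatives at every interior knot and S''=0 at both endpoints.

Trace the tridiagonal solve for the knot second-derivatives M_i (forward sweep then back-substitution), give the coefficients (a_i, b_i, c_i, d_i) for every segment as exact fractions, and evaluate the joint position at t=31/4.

Δ: Δ0=-2, Δ1=7/3, Δ2=-8/3, Δ3=2
row 1: diag=8, rhs=26; c'=3/8, d'=13/4
row 2: denom=12−3·3/8=87/8; d'=(-30−3·13/4)/(87/8)=-106/29
row 3: denom=8−3·8/29=208/29; d'=(28−3·-106/29)/(208/29)=565/104
back: M3=565/104
back: M2=-106/29−8/29·565/104=-67/13
back: M1=13/4−3/8·-67/13=539/104
M: M0=0, M1=539/104, M2=-67/13, M3=565/104, M4=0
seg 0: a=-1, c=M0/2=0, d=(M1−M0)/(6·1)=539/624, b=Δ0−h0·(2M0+M1)/6=-1787/624
seg 1: a=-3, c=M1/2=539/208, d=(M2−M1)/(6·3)=-1075/1872, b=Δ1−h1·(2M1+M2)/6=-85/312
seg 2: a=4, c=M2/2=-67/26, d=(M3−M2)/(6·3)=367/624, b=Δ2−h2·(2M2+M3)/6=-11/48
seg 3: a=-4, c=M3/2=565/208, d=(M4−M3)/(6·1)=-565/624, b=Δ3−h3·(2M3+M4)/6=59/312
t_q=31/4 → seg 3, τ=3/4; S=-4+59/312·τ+565/208·τ²+-565/624·τ³=-36105/13312

  seg 0: a=-1 b=-1787/624 c=0 d=539/624
  seg 1: a=-3 b=-85/312 c=539/208 d=-1075/1872
  seg 2: a=4 b=-11/48 c=-67/26 d=367/624
  seg 3: a=-4 b=59/312 c=565/208 d=-565/624
S(31/4) = -36105/13312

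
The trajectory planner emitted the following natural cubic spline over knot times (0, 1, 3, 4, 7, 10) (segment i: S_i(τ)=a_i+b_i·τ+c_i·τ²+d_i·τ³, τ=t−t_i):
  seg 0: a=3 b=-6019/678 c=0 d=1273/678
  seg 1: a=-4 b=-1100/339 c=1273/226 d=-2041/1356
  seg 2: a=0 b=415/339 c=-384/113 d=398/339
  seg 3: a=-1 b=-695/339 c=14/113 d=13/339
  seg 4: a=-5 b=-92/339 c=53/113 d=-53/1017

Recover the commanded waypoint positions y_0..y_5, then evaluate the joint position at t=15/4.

y_0 = S_0(0) = a_0 = 3
y_1 = S_1(0) = a_1 = -4
y_2 = S_2(0) = a_2 = 0
y_3 = S_3(0) = a_3 = -1
y_4 = S_4(0) = a_4 = -5
y_5 = S_4(3) = -3
t_q=15/4 is in segment 2 (τ=3/4); S_2(τ)=-1801/3616

y_0=3 y_1=-4 y_2=0 y_3=-1 y_4=-5 y_5=-3
S(15/4) = -1801/3616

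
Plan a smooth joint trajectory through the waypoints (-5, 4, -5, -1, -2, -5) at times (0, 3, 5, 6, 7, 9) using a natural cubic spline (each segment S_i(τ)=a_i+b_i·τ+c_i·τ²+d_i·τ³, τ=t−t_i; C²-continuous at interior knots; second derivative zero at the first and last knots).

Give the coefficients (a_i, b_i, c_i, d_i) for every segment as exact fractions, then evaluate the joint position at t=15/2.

  seg 0: a=-5 b=2001/307 c=0 d=-120/307
  seg 1: a=4 b=-1239/307 c=-1080/307 d=4035/2456
  seg 2: a=-5 b=987/614 c=7785/1228 d=-4847/1228
  seg 3: a=-1 b=3003/1228 c=-1689/307 d=2525/1228
  seg 4: a=-2 b=-1467/614 c=819/1228 d=-273/2456
S(15/2) = -59765/19648

Δ: Δ0=3, Δ1=-9/2, Δ2=4, Δ3=-1, Δ4=-3/2
row 1: diag=10, rhs=-45; c'=1/5, d'=-9/2
row 2: denom=6−2·1/5=28/5; d'=(51−2·-9/2)/(28/5)=75/7
row 3: denom=4−1·5/28=107/28; d'=(-30−1·75/7)/(107/28)=-1140/107
row 4: denom=6−1·28/107=614/107; d'=(-3−1·-1140/107)/(614/107)=819/614
back: M4=819/614
back: M3=-1140/107−28/107·819/614=-3378/307
back: M2=75/7−5/28·-3378/307=7785/614
back: M1=-9/2−1/5·7785/614=-2160/307
M: M0=0, M1=-2160/307, M2=7785/614, M3=-3378/307, M4=819/614, M5=0
seg 0: a=-5, c=M0/2=0, d=(M1−M0)/(6·3)=-120/307, b=Δ0−h0·(2M0+M1)/6=2001/307
seg 1: a=4, c=M1/2=-1080/307, d=(M2−M1)/(6·2)=4035/2456, b=Δ1−h1·(2M1+M2)/6=-1239/307
seg 2: a=-5, c=M2/2=7785/1228, d=(M3−M2)/(6·1)=-4847/1228, b=Δ2−h2·(2M2+M3)/6=987/614
seg 3: a=-1, c=M3/2=-1689/307, d=(M4−M3)/(6·1)=2525/1228, b=Δ3−h3·(2M3+M4)/6=3003/1228
seg 4: a=-2, c=M4/2=819/1228, d=(M5−M4)/(6·2)=-273/2456, b=Δ4−h4·(2M4+M5)/6=-1467/614
t_q=15/2 → seg 4, τ=1/2; S=-2+-1467/614·τ+819/1228·τ²+-273/2456·τ³=-59765/19648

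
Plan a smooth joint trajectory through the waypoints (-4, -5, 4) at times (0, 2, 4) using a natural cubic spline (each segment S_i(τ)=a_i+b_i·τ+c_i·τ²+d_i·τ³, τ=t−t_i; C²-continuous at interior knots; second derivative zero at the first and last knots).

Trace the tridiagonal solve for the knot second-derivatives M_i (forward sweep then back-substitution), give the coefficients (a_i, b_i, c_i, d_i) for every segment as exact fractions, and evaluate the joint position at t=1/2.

Δ: Δ0=-1/2, Δ1=9/2
row 1: diag=8, rhs=30; c'=1/4, d'=15/4
back: M1=15/4
M: M0=0, M1=15/4, M2=0
seg 0: a=-4, c=M0/2=0, d=(M1−M0)/(6·2)=5/16, b=Δ0−h0·(2M0+M1)/6=-7/4
seg 1: a=-5, c=M1/2=15/8, d=(M2−M1)/(6·2)=-5/16, b=Δ1−h1·(2M1+M2)/6=2
t_q=1/2 → seg 0, τ=1/2; S=-4+-7/4·τ+0·τ²+5/16·τ³=-619/128

  seg 0: a=-4 b=-7/4 c=0 d=5/16
  seg 1: a=-5 b=2 c=15/8 d=-5/16
S(1/2) = -619/128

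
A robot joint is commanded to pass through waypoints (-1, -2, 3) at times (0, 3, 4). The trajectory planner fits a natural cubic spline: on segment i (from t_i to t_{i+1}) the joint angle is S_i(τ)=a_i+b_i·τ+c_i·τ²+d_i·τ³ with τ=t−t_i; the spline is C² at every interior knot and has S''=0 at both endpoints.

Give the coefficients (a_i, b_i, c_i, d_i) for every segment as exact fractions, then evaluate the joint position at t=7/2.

Δ: Δ0=-1/3, Δ1=5
row 1: diag=8, rhs=32; c'=1/8, d'=4
back: M1=4
M: M0=0, M1=4, M2=0
seg 0: a=-1, c=M0/2=0, d=(M1−M0)/(6·3)=2/9, b=Δ0−h0·(2M0+M1)/6=-7/3
seg 1: a=-2, c=M1/2=2, d=(M2−M1)/(6·1)=-2/3, b=Δ1−h1·(2M1+M2)/6=11/3
t_q=7/2 → seg 1, τ=1/2; S=-2+11/3·τ+2·τ²+-2/3·τ³=1/4

  seg 0: a=-1 b=-7/3 c=0 d=2/9
  seg 1: a=-2 b=11/3 c=2 d=-2/3
S(7/2) = 1/4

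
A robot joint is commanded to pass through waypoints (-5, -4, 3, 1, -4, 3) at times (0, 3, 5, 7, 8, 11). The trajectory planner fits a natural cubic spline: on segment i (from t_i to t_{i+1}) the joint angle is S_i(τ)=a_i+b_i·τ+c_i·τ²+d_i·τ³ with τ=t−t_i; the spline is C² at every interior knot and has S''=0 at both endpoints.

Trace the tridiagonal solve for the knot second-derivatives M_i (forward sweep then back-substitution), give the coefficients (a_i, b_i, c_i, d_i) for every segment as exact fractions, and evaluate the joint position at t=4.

  seg 0: a=-5 b=-11/12 c=0 d=5/36
  seg 1: a=-4 b=17/6 c=5/4 d=-11/24
  seg 2: a=3 b=7/3 c=-3/2 d=-1/12
  seg 3: a=1 b=-14/3 c=-2 d=5/3
  seg 4: a=-4 b=-11/3 c=3 d=-1/3
S(4) = -3/8

Δ: Δ0=1/3, Δ1=7/2, Δ2=-1, Δ3=-5, Δ4=7/3
row 1: diag=10, rhs=19; c'=1/5, d'=19/10
row 2: denom=8−2·1/5=38/5; d'=(-27−2·19/10)/(38/5)=-77/19
row 3: denom=6−2·5/19=104/19; d'=(-24−2·-77/19)/(104/19)=-151/52
row 4: denom=8−1·19/104=813/104; d'=(44−1·-151/52)/(813/104)=6
back: M4=6
back: M3=-151/52−19/104·6=-4
back: M2=-77/19−5/19·-4=-3
back: M1=19/10−1/5·-3=5/2
M: M0=0, M1=5/2, M2=-3, M3=-4, M4=6, M5=0
seg 0: a=-5, c=M0/2=0, d=(M1−M0)/(6·3)=5/36, b=Δ0−h0·(2M0+M1)/6=-11/12
seg 1: a=-4, c=M1/2=5/4, d=(M2−M1)/(6·2)=-11/24, b=Δ1−h1·(2M1+M2)/6=17/6
seg 2: a=3, c=M2/2=-3/2, d=(M3−M2)/(6·2)=-1/12, b=Δ2−h2·(2M2+M3)/6=7/3
seg 3: a=1, c=M3/2=-2, d=(M4−M3)/(6·1)=5/3, b=Δ3−h3·(2M3+M4)/6=-14/3
seg 4: a=-4, c=M4/2=3, d=(M5−M4)/(6·3)=-1/3, b=Δ4−h4·(2M4+M5)/6=-11/3
t_q=4 → seg 1, τ=1; S=-4+17/6·τ+5/4·τ²+-11/24·τ³=-3/8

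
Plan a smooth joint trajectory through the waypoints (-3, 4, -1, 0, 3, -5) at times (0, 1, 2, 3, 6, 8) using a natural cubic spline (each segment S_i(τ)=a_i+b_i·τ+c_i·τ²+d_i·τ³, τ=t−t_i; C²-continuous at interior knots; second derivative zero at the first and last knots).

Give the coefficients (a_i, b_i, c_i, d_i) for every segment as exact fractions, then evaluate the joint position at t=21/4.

  seg 0: a=-3 b=10874/1025 c=0 d=-3699/1025
  seg 1: a=4 b=-223/1025 c=-11097/1025 d=1239/205
  seg 2: a=-1 b=-3832/1025 c=7488/1025 d=-2631/1025
  seg 3: a=0 b=3251/1025 c=-81/205 d=-337/3075
  seg 4: a=3 b=-2212/1025 c=-1416/1025 d=236/1025
S(21/4) = 255033/65600

Δ: Δ0=7, Δ1=-5, Δ2=1, Δ3=1, Δ4=-4
row 1: diag=4, rhs=-72; c'=1/4, d'=-18
row 2: denom=4−1·1/4=15/4; d'=(36−1·-18)/(15/4)=72/5
row 3: denom=8−1·4/15=116/15; d'=(0−1·72/5)/(116/15)=-54/29
row 4: denom=10−3·45/116=1025/116; d'=(-30−3·-54/29)/(1025/116)=-2832/1025
back: M4=-2832/1025
back: M3=-54/29−45/116·-2832/1025=-162/205
back: M2=72/5−4/15·-162/205=14976/1025
back: M1=-18−1/4·14976/1025=-22194/1025
M: M0=0, M1=-22194/1025, M2=14976/1025, M3=-162/205, M4=-2832/1025, M5=0
seg 0: a=-3, c=M0/2=0, d=(M1−M0)/(6·1)=-3699/1025, b=Δ0−h0·(2M0+M1)/6=10874/1025
seg 1: a=4, c=M1/2=-11097/1025, d=(M2−M1)/(6·1)=1239/205, b=Δ1−h1·(2M1+M2)/6=-223/1025
seg 2: a=-1, c=M2/2=7488/1025, d=(M3−M2)/(6·1)=-2631/1025, b=Δ2−h2·(2M2+M3)/6=-3832/1025
seg 3: a=0, c=M3/2=-81/205, d=(M4−M3)/(6·3)=-337/3075, b=Δ3−h3·(2M3+M4)/6=3251/1025
seg 4: a=3, c=M4/2=-1416/1025, d=(M5−M4)/(6·2)=236/1025, b=Δ4−h4·(2M4+M5)/6=-2212/1025
t_q=21/4 → seg 3, τ=9/4; S=0+3251/1025·τ+-81/205·τ²+-337/3075·τ³=255033/65600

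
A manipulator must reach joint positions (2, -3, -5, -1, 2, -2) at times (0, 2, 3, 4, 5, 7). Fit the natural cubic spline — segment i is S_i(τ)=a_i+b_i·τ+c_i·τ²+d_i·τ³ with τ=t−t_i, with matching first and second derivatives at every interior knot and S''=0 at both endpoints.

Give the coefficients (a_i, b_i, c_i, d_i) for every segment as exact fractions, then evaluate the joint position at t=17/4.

Δ: Δ0=-5/2, Δ1=-2, Δ2=4, Δ3=3, Δ4=-2
row 1: diag=6, rhs=3; c'=1/6, d'=1/2
row 2: denom=4−1·1/6=23/6; d'=(36−1·1/2)/(23/6)=213/23
row 3: denom=4−1·6/23=86/23; d'=(-6−1·213/23)/(86/23)=-351/86
row 4: denom=6−1·23/86=493/86; d'=(-30−1·-351/86)/(493/86)=-2229/493
back: M4=-2229/493
back: M3=-351/86−23/86·-2229/493=-1416/493
back: M2=213/23−6/23·-1416/493=4935/493
back: M1=1/2−1/6·4935/493=-576/493
M: M0=0, M1=-576/493, M2=4935/493, M3=-1416/493, M4=-2229/493, M5=0
seg 0: a=2, c=M0/2=0, d=(M1−M0)/(6·2)=-48/493, b=Δ0−h0·(2M0+M1)/6=-2081/986
seg 1: a=-3, c=M1/2=-288/493, d=(M2−M1)/(6·1)=1837/986, b=Δ1−h1·(2M1+M2)/6=-3233/986
seg 2: a=-5, c=M2/2=4935/986, d=(M3−M2)/(6·1)=-73/34, b=Δ2−h2·(2M2+M3)/6=563/493
seg 3: a=-1, c=M3/2=-708/493, d=(M4−M3)/(6·1)=-271/986, b=Δ3−h3·(2M3+M4)/6=4645/986
seg 4: a=2, c=M4/2=-2229/986, d=(M5−M4)/(6·2)=743/1972, b=Δ4−h4·(2M4+M5)/6=500/493
t_q=17/4 → seg 3, τ=1/4; S=-1+4645/986·τ+-708/493·τ²+-271/986·τ³=5281/63104

  seg 0: a=2 b=-2081/986 c=0 d=-48/493
  seg 1: a=-3 b=-3233/986 c=-288/493 d=1837/986
  seg 2: a=-5 b=563/493 c=4935/986 d=-73/34
  seg 3: a=-1 b=4645/986 c=-708/493 d=-271/986
  seg 4: a=2 b=500/493 c=-2229/986 d=743/1972
S(17/4) = 5281/63104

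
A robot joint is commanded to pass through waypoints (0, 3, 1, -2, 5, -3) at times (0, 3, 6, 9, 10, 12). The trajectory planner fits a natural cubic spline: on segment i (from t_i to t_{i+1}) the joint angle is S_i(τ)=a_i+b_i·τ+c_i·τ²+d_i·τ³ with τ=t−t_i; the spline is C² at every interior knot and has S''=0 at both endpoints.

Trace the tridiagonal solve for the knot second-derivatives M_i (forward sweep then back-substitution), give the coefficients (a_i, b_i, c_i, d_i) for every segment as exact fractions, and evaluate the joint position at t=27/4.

  seg 0: a=0 b=2171/1899 c=0 d=-272/17091
  seg 1: a=3 b=1355/1899 c=-272/1899 d=-1805/17091
  seg 2: a=1 b=-5692/1899 c=-2077/1899 d=10024/17091
  seg 3: a=-2 b=11918/1899 c=883/211 d=-6572/1899
  seg 4: a=5 b=8096/1899 c=-3923/633 d=3923/3798
S(27/4) = -5455/3376

Δ: Δ0=1, Δ1=-2/3, Δ2=-1, Δ3=7, Δ4=-4
row 1: diag=12, rhs=-10; c'=1/4, d'=-5/6
row 2: denom=12−3·1/4=45/4; d'=(-2−3·-5/6)/(45/4)=2/45
row 3: denom=8−3·4/15=36/5; d'=(48−3·2/45)/(36/5)=359/54
row 4: denom=6−1·5/36=211/36; d'=(-66−1·359/54)/(211/36)=-7846/633
back: M4=-7846/633
back: M3=359/54−5/36·-7846/633=1766/211
back: M2=2/45−4/15·1766/211=-4154/1899
back: M1=-5/6−1/4·-4154/1899=-544/1899
M: M0=0, M1=-544/1899, M2=-4154/1899, M3=1766/211, M4=-7846/633, M5=0
seg 0: a=0, c=M0/2=0, d=(M1−M0)/(6·3)=-272/17091, b=Δ0−h0·(2M0+M1)/6=2171/1899
seg 1: a=3, c=M1/2=-272/1899, d=(M2−M1)/(6·3)=-1805/17091, b=Δ1−h1·(2M1+M2)/6=1355/1899
seg 2: a=1, c=M2/2=-2077/1899, d=(M3−M2)/(6·3)=10024/17091, b=Δ2−h2·(2M2+M3)/6=-5692/1899
seg 3: a=-2, c=M3/2=883/211, d=(M4−M3)/(6·1)=-6572/1899, b=Δ3−h3·(2M3+M4)/6=11918/1899
seg 4: a=5, c=M4/2=-3923/633, d=(M5−M4)/(6·2)=3923/3798, b=Δ4−h4·(2M4+M5)/6=8096/1899
t_q=27/4 → seg 2, τ=3/4; S=1+-5692/1899·τ+-2077/1899·τ²+10024/17091·τ³=-5455/3376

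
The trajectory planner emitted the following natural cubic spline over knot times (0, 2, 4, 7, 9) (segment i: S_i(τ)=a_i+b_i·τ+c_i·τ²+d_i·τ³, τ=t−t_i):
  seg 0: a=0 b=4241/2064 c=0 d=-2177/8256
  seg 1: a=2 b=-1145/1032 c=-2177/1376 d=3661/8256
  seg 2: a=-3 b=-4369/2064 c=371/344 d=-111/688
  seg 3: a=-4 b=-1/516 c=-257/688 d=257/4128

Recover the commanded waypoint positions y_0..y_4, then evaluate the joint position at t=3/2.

y_0 = S_0(0) = a_0 = 0
y_1 = S_1(0) = a_1 = 2
y_2 = S_2(0) = a_2 = -3
y_3 = S_3(0) = a_3 = -4
y_4 = S_3(2) = -5
t_q=3/2 is in segment 0 (τ=3/2); S_0(τ)=48263/22016

y_0=0 y_1=2 y_2=-3 y_3=-4 y_4=-5
S(3/2) = 48263/22016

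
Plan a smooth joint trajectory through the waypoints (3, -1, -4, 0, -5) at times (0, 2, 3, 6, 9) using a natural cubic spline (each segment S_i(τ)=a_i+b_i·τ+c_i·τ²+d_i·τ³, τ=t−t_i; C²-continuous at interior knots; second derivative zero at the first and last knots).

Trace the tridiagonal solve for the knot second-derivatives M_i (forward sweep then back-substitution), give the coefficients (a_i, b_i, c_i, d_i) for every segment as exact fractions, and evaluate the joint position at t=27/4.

  seg 0: a=3 b=-362/255 c=0 d=-37/255
  seg 1: a=-1 b=-806/255 c=-74/85 d=263/255
  seg 2: a=-4 b=-461/255 c=189/85 d=-20/51
  seg 3: a=0 b=241/255 c=-111/85 d=37/255
S(27/4) = 193/5440

Δ: Δ0=-2, Δ1=-3, Δ2=4/3, Δ3=-5/3
row 1: diag=6, rhs=-6; c'=1/6, d'=-1
row 2: denom=8−1·1/6=47/6; d'=(26−1·-1)/(47/6)=162/47
row 3: denom=12−3·18/47=510/47; d'=(-18−3·162/47)/(510/47)=-222/85
back: M3=-222/85
back: M2=162/47−18/47·-222/85=378/85
back: M1=-1−1/6·378/85=-148/85
M: M0=0, M1=-148/85, M2=378/85, M3=-222/85, M4=0
seg 0: a=3, c=M0/2=0, d=(M1−M0)/(6·2)=-37/255, b=Δ0−h0·(2M0+M1)/6=-362/255
seg 1: a=-1, c=M1/2=-74/85, d=(M2−M1)/(6·1)=263/255, b=Δ1−h1·(2M1+M2)/6=-806/255
seg 2: a=-4, c=M2/2=189/85, d=(M3−M2)/(6·3)=-20/51, b=Δ2−h2·(2M2+M3)/6=-461/255
seg 3: a=0, c=M3/2=-111/85, d=(M4−M3)/(6·3)=37/255, b=Δ3−h3·(2M3+M4)/6=241/255
t_q=27/4 → seg 3, τ=3/4; S=0+241/255·τ+-111/85·τ²+37/255·τ³=193/5440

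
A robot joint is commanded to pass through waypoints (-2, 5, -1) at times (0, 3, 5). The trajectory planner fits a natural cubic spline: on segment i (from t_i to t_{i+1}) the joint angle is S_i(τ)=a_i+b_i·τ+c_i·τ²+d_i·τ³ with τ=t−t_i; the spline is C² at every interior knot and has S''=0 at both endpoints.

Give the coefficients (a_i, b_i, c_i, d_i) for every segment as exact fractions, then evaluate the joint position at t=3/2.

Δ: Δ0=7/3, Δ1=-3
row 1: diag=10, rhs=-32; c'=1/5, d'=-16/5
back: M1=-16/5
M: M0=0, M1=-16/5, M2=0
seg 0: a=-2, c=M0/2=0, d=(M1−M0)/(6·3)=-8/45, b=Δ0−h0·(2M0+M1)/6=59/15
seg 1: a=5, c=M1/2=-8/5, d=(M2−M1)/(6·2)=4/15, b=Δ1−h1·(2M1+M2)/6=-13/15
t_q=3/2 → seg 0, τ=3/2; S=-2+59/15·τ+0·τ²+-8/45·τ³=33/10

  seg 0: a=-2 b=59/15 c=0 d=-8/45
  seg 1: a=5 b=-13/15 c=-8/5 d=4/15
S(3/2) = 33/10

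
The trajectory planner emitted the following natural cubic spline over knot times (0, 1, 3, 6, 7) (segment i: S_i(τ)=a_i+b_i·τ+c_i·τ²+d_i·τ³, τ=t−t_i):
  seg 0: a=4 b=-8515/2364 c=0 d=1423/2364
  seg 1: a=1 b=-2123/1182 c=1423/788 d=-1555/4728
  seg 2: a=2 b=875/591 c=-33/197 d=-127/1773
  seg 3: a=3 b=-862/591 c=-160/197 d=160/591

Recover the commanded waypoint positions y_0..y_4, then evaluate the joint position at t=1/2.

y_0 = S_0(0) = a_0 = 4
y_1 = S_1(0) = a_1 = 1
y_2 = S_2(0) = a_2 = 2
y_3 = S_3(0) = a_3 = 3
y_4 = S_3(1) = 1
t_q=1/2 is in segment 0 (τ=1/2); S_0(τ)=14337/6304

y_0=4 y_1=1 y_2=2 y_3=3 y_4=1
S(1/2) = 14337/6304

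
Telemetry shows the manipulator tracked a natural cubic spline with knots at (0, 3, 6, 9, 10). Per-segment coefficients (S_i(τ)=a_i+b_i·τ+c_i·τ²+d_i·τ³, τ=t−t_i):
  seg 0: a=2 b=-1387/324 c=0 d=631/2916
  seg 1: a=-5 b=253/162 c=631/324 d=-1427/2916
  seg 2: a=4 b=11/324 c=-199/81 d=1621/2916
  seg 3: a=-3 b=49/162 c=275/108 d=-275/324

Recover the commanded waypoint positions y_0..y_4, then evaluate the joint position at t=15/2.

y_0=2 y_1=-5 y_2=4 y_3=-3 y_4=-1
S(15/2) = 115/288

y_0 = S_0(0) = a_0 = 2
y_1 = S_1(0) = a_1 = -5
y_2 = S_2(0) = a_2 = 4
y_3 = S_3(0) = a_3 = -3
y_4 = S_3(1) = -1
t_q=15/2 is in segment 2 (τ=3/2); S_2(τ)=115/288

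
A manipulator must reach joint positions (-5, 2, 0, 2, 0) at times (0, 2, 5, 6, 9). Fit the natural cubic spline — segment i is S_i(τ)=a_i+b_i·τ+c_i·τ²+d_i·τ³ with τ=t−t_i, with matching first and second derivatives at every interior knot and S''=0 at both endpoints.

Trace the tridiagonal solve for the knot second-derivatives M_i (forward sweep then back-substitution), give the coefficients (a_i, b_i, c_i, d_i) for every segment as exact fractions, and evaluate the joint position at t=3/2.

  seg 0: a=-5 b=437/93 c=0 d=-223/744
  seg 1: a=2 b=205/186 c=-223/124 d=1349/3348
  seg 2: a=0 b=443/372 c=170/93 d=-379/372
  seg 3: a=2 b=111/62 c=-457/372 d=457/3348
S(3/2) = 2057/1984

Δ: Δ0=7/2, Δ1=-2/3, Δ2=2, Δ3=-2/3
row 1: diag=10, rhs=-25; c'=3/10, d'=-5/2
row 2: denom=8−3·3/10=71/10; d'=(16−3·-5/2)/(71/10)=235/71
row 3: denom=8−1·10/71=558/71; d'=(-16−1·235/71)/(558/71)=-457/186
back: M3=-457/186
back: M2=235/71−10/71·-457/186=340/93
back: M1=-5/2−3/10·340/93=-223/62
M: M0=0, M1=-223/62, M2=340/93, M3=-457/186, M4=0
seg 0: a=-5, c=M0/2=0, d=(M1−M0)/(6·2)=-223/744, b=Δ0−h0·(2M0+M1)/6=437/93
seg 1: a=2, c=M1/2=-223/124, d=(M2−M1)/(6·3)=1349/3348, b=Δ1−h1·(2M1+M2)/6=205/186
seg 2: a=0, c=M2/2=170/93, d=(M3−M2)/(6·1)=-379/372, b=Δ2−h2·(2M2+M3)/6=443/372
seg 3: a=2, c=M3/2=-457/372, d=(M4−M3)/(6·3)=457/3348, b=Δ3−h3·(2M3+M4)/6=111/62
t_q=3/2 → seg 0, τ=3/2; S=-5+437/93·τ+0·τ²+-223/744·τ³=2057/1984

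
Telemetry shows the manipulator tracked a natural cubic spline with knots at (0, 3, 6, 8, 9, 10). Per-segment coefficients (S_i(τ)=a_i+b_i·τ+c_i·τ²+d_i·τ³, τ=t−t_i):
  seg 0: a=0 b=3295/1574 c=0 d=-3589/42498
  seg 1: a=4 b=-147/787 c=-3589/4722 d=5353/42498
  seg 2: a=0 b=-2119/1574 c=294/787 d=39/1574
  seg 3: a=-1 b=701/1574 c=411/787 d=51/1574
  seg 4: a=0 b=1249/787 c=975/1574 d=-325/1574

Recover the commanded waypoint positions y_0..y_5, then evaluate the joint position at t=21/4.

y_0=0 y_1=4 y_2=0 y_3=-1 y_4=0 y_5=2
S(21/4) = 117527/100736

y_0 = S_0(0) = a_0 = 0
y_1 = S_1(0) = a_1 = 4
y_2 = S_2(0) = a_2 = 0
y_3 = S_3(0) = a_3 = -1
y_4 = S_4(0) = a_4 = 0
y_5 = S_4(1) = 2
t_q=21/4 is in segment 1 (τ=9/4); S_1(τ)=117527/100736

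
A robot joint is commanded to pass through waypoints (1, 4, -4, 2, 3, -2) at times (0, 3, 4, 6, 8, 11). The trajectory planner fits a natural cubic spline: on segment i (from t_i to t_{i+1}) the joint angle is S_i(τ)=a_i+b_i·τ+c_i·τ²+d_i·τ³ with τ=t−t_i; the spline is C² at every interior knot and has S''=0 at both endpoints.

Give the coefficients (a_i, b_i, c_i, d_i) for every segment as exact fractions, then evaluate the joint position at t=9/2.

  seg 0: a=1 b=4279/813 c=0 d=-3466/7317
  seg 1: a=4 b=-6119/813 c=-3466/813 d=1027/271
  seg 2: a=-4 b=-3808/813 c=5777/813 d=-1769/1084
  seg 3: a=2 b=3379/813 c=-4367/1626 d=2789/6504
  seg 4: a=3 b=-781/542 c=-367/3252 d=367/29268
S(9/2) = -41361/8672

Δ: Δ0=1, Δ1=-8, Δ2=3, Δ3=1/2, Δ4=-5/3
row 1: diag=8, rhs=-54; c'=1/8, d'=-27/4
row 2: denom=6−1·1/8=47/8; d'=(66−1·-27/4)/(47/8)=582/47
row 3: denom=8−2·16/47=344/47; d'=(-15−2·582/47)/(344/47)=-1869/344
row 4: denom=10−2·47/172=813/86; d'=(-13−2·-1869/344)/(813/86)=-367/1626
back: M4=-367/1626
back: M3=-1869/344−47/172·-367/1626=-4367/813
back: M2=582/47−16/47·-4367/813=11554/813
back: M1=-27/4−1/8·11554/813=-6932/813
M: M0=0, M1=-6932/813, M2=11554/813, M3=-4367/813, M4=-367/1626, M5=0
seg 0: a=1, c=M0/2=0, d=(M1−M0)/(6·3)=-3466/7317, b=Δ0−h0·(2M0+M1)/6=4279/813
seg 1: a=4, c=M1/2=-3466/813, d=(M2−M1)/(6·1)=1027/271, b=Δ1−h1·(2M1+M2)/6=-6119/813
seg 2: a=-4, c=M2/2=5777/813, d=(M3−M2)/(6·2)=-1769/1084, b=Δ2−h2·(2M2+M3)/6=-3808/813
seg 3: a=2, c=M3/2=-4367/1626, d=(M4−M3)/(6·2)=2789/6504, b=Δ3−h3·(2M3+M4)/6=3379/813
seg 4: a=3, c=M4/2=-367/3252, d=(M5−M4)/(6·3)=367/29268, b=Δ4−h4·(2M4+M5)/6=-781/542
t_q=9/2 → seg 2, τ=1/2; S=-4+-3808/813·τ+5777/813·τ²+-1769/1084·τ³=-41361/8672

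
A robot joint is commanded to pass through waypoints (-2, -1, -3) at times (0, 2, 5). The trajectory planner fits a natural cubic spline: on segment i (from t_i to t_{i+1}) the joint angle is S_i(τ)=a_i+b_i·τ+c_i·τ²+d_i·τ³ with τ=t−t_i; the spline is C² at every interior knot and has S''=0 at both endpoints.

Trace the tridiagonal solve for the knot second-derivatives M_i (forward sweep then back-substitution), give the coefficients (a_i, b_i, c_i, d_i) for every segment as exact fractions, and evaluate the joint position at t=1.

  seg 0: a=-2 b=11/15 c=0 d=-7/120
  seg 1: a=-1 b=1/30 c=-7/20 d=7/180
S(1) = -53/40

Δ: Δ0=1/2, Δ1=-2/3
row 1: diag=10, rhs=-7; c'=3/10, d'=-7/10
back: M1=-7/10
M: M0=0, M1=-7/10, M2=0
seg 0: a=-2, c=M0/2=0, d=(M1−M0)/(6·2)=-7/120, b=Δ0−h0·(2M0+M1)/6=11/15
seg 1: a=-1, c=M1/2=-7/20, d=(M2−M1)/(6·3)=7/180, b=Δ1−h1·(2M1+M2)/6=1/30
t_q=1 → seg 0, τ=1; S=-2+11/15·τ+0·τ²+-7/120·τ³=-53/40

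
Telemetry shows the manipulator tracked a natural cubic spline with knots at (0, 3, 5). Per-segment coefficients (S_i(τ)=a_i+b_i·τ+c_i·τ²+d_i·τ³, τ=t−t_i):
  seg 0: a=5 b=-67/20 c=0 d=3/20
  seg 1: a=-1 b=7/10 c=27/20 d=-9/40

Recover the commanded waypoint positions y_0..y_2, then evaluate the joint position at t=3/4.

y_0=5 y_1=-1 y_2=4
S(3/4) = 653/256

y_0 = S_0(0) = a_0 = 5
y_1 = S_1(0) = a_1 = -1
y_2 = S_1(2) = 4
t_q=3/4 is in segment 0 (τ=3/4); S_0(τ)=653/256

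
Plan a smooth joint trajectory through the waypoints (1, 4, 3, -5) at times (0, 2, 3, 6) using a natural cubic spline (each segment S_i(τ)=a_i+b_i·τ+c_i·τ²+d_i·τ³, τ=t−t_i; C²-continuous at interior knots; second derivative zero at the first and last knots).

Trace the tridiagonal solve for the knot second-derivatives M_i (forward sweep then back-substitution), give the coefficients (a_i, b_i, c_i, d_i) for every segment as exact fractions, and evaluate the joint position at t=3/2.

Δ: Δ0=3/2, Δ1=-1, Δ2=-8/3
row 1: diag=6, rhs=-15; c'=1/6, d'=-5/2
row 2: denom=8−1·1/6=47/6; d'=(-10−1·-5/2)/(47/6)=-45/47
back: M2=-45/47
back: M1=-5/2−1/6·-45/47=-110/47
M: M0=0, M1=-110/47, M2=-45/47, M3=0
seg 0: a=1, c=M0/2=0, d=(M1−M0)/(6·2)=-55/282, b=Δ0−h0·(2M0+M1)/6=643/282
seg 1: a=4, c=M1/2=-55/47, d=(M2−M1)/(6·1)=65/282, b=Δ1−h1·(2M1+M2)/6=-17/282
seg 2: a=3, c=M2/2=-45/94, d=(M3−M2)/(6·3)=5/94, b=Δ2−h2·(2M2+M3)/6=-241/141
t_q=3/2 → seg 0, τ=3/2; S=1+643/282·τ+0·τ²+-55/282·τ³=2829/752

  seg 0: a=1 b=643/282 c=0 d=-55/282
  seg 1: a=4 b=-17/282 c=-55/47 d=65/282
  seg 2: a=3 b=-241/141 c=-45/94 d=5/94
S(3/2) = 2829/752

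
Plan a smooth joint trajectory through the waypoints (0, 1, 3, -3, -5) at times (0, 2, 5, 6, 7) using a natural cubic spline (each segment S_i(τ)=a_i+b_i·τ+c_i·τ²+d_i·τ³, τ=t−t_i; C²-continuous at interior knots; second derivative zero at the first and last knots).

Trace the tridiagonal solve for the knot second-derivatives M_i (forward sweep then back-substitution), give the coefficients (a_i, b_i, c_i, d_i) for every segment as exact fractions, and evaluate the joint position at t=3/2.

Δ: Δ0=1/2, Δ1=2/3, Δ2=-6, Δ3=-2
row 1: diag=10, rhs=1; c'=3/10, d'=1/10
row 2: denom=8−3·3/10=71/10; d'=(-40−3·1/10)/(71/10)=-403/71
row 3: denom=4−1·10/71=274/71; d'=(24−1·-403/71)/(274/71)=2107/274
back: M3=2107/274
back: M2=-403/71−10/71·2107/274=-926/137
back: M1=1/10−3/10·-926/137=583/274
M: M0=0, M1=583/274, M2=-926/137, M3=2107/274, M4=0
seg 0: a=0, c=M0/2=0, d=(M1−M0)/(6·2)=583/3288, b=Δ0−h0·(2M0+M1)/6=-86/411
seg 1: a=1, c=M1/2=583/548, d=(M2−M1)/(6·3)=-2435/4932, b=Δ1−h1·(2M1+M2)/6=1577/822
seg 2: a=3, c=M2/2=-463/137, d=(M3−M2)/(6·1)=3959/1644, b=Δ2−h2·(2M2+M3)/6=-8267/1644
seg 3: a=-3, c=M3/2=2107/548, d=(M4−M3)/(6·1)=-2107/1644, b=Δ3−h3·(2M3+M4)/6=-3751/822
t_q=3/2 → seg 0, τ=3/2; S=0+-86/411·τ+0·τ²+583/3288·τ³=2495/8768

  seg 0: a=0 b=-86/411 c=0 d=583/3288
  seg 1: a=1 b=1577/822 c=583/548 d=-2435/4932
  seg 2: a=3 b=-8267/1644 c=-463/137 d=3959/1644
  seg 3: a=-3 b=-3751/822 c=2107/548 d=-2107/1644
S(3/2) = 2495/8768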